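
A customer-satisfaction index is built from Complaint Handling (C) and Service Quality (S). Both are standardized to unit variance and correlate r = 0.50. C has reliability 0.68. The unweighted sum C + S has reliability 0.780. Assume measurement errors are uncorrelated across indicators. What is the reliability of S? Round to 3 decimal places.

0.660

Var(C+S) = 2 + 2·0.50 = 3.000.
True-score variance = ρ_C + ρ_S + 2·0.50, so 0.780 = (0.68 + ρ_S + 1.00) / 3.000.
ρ_S = 0.780·3.000 − 0.68 − 1.00 = 0.660.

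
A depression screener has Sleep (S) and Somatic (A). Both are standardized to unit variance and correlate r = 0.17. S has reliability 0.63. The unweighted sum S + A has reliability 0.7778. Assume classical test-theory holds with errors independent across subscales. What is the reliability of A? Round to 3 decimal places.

Var(S+A) = 2 + 2·0.17 = 2.340.
True-score variance = ρ_S + ρ_A + 2·0.17, so 0.7778 = (0.63 + ρ_A + 0.34) / 2.340.
ρ_A = 0.7778·2.340 − 0.63 − 0.34 = 0.850.

0.850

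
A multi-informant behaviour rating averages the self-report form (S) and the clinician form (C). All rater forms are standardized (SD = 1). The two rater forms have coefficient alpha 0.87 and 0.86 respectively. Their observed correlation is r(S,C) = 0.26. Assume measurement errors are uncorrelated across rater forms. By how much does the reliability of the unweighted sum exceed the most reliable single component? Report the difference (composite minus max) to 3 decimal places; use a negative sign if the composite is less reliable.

0.023

Var(sum) = 2 + 0.52 = 2.52; true-score variance = 1.73 + 0.52 = 2.25; composite reliability = 0.8929.
Max component reliability = 0.8700.
Difference = 0.8929 − 0.8700 = 0.023.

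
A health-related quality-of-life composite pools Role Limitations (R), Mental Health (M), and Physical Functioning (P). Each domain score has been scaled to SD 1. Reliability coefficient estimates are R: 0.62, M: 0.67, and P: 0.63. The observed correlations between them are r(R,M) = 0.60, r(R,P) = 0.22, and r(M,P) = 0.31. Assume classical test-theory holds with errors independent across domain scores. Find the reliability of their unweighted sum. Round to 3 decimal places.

0.795

Var(R+M+P) = 3 + 2·[0.60 + 0.22 + 0.31] = 3 + 2.26 = 5.26.
With uncorrelated errors the cross-covariances are all true-score covariance, so they carry over unchanged; only the diagonal terms shrink to ρᵢσᵢ².
True-score variance = [0.62 + 0.67 + 0.63] + 2.26 = 1.92 + 2.26 = 4.18.
Reliability = 4.18 / 5.26 = 0.795.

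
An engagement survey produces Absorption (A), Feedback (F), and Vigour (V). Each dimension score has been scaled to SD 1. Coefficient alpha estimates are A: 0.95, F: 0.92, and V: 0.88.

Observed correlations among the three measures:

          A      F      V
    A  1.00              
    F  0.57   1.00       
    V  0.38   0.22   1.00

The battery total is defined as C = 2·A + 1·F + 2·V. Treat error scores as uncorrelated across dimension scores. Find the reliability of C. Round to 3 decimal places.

0.950

Var(C) = 2² + 1 + 2² + 2·[2·0.57 + 4·0.38 + 2·0.22] = 9 + 6.2 = 15.2.
With uncorrelated errors the cross-covariances are all true-score covariance, so they carry over unchanged; only the diagonal terms shrink to ρᵢσᵢ².
True-score variance = [2²·0.95 + 0.92 + 2²·0.88] + 6.2 = 8.24 + 6.2 = 14.44.
Reliability = 14.44 / 15.2 = 0.950.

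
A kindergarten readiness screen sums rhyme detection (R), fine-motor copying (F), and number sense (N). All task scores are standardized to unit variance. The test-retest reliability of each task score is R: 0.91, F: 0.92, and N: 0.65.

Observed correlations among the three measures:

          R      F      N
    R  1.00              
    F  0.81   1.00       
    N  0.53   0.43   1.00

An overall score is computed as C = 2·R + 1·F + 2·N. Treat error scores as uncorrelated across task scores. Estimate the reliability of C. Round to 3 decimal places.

Var(C) = 2² + 1 + 2² + 2·[2·0.81 + 4·0.53 + 2·0.43] = 9 + 9.2 = 18.2.
Under uncorrelated errors the observed covariances equal the true-score covariances, so only the own-variance terms attenuate.
True-score variance = [2²·0.91 + 0.92 + 2²·0.65] + 9.2 = 7.16 + 9.2 = 16.36.
Reliability = 16.36 / 18.2 = 0.899.

0.899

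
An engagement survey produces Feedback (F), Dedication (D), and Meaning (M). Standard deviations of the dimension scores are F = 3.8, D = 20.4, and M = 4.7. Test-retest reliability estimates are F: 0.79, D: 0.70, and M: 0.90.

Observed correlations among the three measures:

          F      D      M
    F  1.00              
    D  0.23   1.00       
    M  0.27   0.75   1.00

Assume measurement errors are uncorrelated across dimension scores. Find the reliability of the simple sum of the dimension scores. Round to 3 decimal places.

0.797

Var(F+D+M) = 3.8² + 20.4² + 4.7² + 2·[3.8·20.4·0.23 + 3.8·4.7·0.27 + 20.4·4.7·0.75] = 452.69 + 189.124 = 641.814.
Under uncorrelated errors the observed covariances equal the true-score covariances, so only the own-variance terms attenuate.
True-score variance = [3.8²·0.79 + 20.4²·0.70 + 4.7²·0.90] + 189.124 = 322.601 + 189.124 = 511.724.
Reliability = 511.724 / 641.814 = 0.797.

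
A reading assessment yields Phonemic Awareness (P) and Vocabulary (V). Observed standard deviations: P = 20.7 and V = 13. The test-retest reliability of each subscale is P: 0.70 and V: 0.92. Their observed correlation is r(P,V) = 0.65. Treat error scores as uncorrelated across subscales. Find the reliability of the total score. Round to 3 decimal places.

0.850

Var(P+V) = 20.7² + 13² + 2·[20.7·13·0.65] = 597.49 + 349.83 = 947.32.
With uncorrelated errors the cross-covariances are all true-score covariance, so they carry over unchanged; only the diagonal terms shrink to ρᵢσᵢ².
True-score variance = [20.7²·0.70 + 13²·0.92] + 349.83 = 455.423 + 349.83 = 805.253.
Reliability = 805.253 / 947.32 = 0.850.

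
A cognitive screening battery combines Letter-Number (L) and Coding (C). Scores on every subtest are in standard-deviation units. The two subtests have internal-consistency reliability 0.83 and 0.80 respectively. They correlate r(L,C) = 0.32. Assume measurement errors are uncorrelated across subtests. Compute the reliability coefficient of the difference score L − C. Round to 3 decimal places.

0.728

Var(L−C) = 1 + 1 − 2·0.32 = 2 − 0.64 = 1.36.
Because errors are independent across components, Cov(Tᵢ,Tⱼ) = Cov(Xᵢ,Xⱼ); the off-diagonal part of the true-score variance is the same as above.
True-score variance = [0.83 + 0.80] − 0.64 = 1.63 − 0.64 = 0.99.
Reliability = 0.99 / 1.36 = 0.728.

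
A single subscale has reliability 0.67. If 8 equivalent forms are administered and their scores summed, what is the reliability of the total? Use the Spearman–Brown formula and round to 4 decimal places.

ρ_k = kρ / (1 + (k−1)ρ) = 8·0.67 / (1 + 7·0.67) = 5.360 / 5.690 = 0.9420.

0.9420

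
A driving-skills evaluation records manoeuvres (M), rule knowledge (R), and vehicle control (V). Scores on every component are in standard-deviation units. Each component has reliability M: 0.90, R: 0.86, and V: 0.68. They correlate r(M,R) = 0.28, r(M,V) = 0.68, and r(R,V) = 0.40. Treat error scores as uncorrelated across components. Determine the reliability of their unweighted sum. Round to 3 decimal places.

0.902

Var(M+R+V) = 3 + 2·[0.28 + 0.68 + 0.40] = 3 + 2.72 = 5.72.
Under uncorrelated errors the observed covariances equal the true-score covariances, so only the own-variance terms attenuate.
True-score variance = [0.90 + 0.86 + 0.68] + 2.72 = 2.44 + 2.72 = 5.16.
Reliability = 5.16 / 5.72 = 0.902.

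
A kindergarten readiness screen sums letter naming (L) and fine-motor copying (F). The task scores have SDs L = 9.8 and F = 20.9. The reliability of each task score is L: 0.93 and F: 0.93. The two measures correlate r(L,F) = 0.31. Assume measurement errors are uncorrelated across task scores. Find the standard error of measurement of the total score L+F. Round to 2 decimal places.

Var(total) = 532.85 + 126.988 = 659.838.
True-score variance = 495.55 + 126.988 = 622.539, so reliability = 0.9435.
Error variance = 659.838 − 622.539 = 37.2995; SEM = √37.2995 = 6.11.

6.11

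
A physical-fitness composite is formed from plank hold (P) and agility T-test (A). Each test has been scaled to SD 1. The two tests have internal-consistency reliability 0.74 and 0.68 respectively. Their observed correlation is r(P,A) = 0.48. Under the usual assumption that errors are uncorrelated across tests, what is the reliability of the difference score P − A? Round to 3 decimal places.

0.442

Var(P−A) = 1 + 1 − 2·0.48 = 2 − 0.96 = 1.04.
Under uncorrelated errors the observed covariances equal the true-score covariances, so only the own-variance terms attenuate.
True-score variance = [0.74 + 0.68] − 0.96 = 1.42 − 0.96 = 0.46.
Reliability = 0.46 / 1.04 = 0.442.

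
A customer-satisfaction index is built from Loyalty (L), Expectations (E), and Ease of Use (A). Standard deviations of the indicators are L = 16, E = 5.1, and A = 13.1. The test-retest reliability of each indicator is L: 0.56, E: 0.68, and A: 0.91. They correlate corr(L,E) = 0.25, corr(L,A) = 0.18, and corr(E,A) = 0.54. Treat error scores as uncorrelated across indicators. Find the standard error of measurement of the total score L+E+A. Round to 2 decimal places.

11.68

Var(total) = 453.62 + 188.411 = 642.031.
True-score variance = 317.212 + 188.411 = 505.623, so reliability = 0.7875.
Error variance = 642.031 − 505.623 = 136.408; SEM = √136.408 = 11.68.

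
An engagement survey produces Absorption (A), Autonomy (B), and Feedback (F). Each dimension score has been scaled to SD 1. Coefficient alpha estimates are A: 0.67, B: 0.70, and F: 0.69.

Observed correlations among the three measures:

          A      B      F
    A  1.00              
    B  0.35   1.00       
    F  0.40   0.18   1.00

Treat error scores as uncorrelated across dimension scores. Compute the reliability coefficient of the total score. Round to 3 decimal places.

0.807

Var(A+B+F) = 3 + 2·[0.35 + 0.40 + 0.18] = 3 + 1.86 = 4.86.
Under uncorrelated errors the observed covariances equal the true-score covariances, so only the own-variance terms attenuate.
True-score variance = [0.67 + 0.70 + 0.69] + 1.86 = 2.06 + 1.86 = 3.92.
Reliability = 3.92 / 4.86 = 0.807.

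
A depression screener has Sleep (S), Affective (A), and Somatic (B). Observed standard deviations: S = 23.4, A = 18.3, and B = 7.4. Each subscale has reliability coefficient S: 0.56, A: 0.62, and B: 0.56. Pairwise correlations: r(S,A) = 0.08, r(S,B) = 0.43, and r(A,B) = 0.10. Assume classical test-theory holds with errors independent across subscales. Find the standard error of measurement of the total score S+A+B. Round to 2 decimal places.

Var(total) = 937.21 + 244.517 = 1181.73.
True-score variance = 544.931 + 244.517 = 789.448, so reliability = 0.6680.
Error variance = 1181.73 − 789.448 = 392.279; SEM = √392.279 = 19.81.

19.81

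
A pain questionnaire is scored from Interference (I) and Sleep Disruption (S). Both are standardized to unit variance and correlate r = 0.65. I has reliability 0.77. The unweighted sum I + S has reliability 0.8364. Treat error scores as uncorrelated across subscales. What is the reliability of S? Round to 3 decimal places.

Var(I+S) = 2 + 2·0.65 = 3.300.
True-score variance = ρ_I + ρ_S + 2·0.65, so 0.8364 = (0.77 + ρ_S + 1.30) / 3.300.
ρ_S = 0.8364·3.300 − 0.77 − 1.30 = 0.690.

0.690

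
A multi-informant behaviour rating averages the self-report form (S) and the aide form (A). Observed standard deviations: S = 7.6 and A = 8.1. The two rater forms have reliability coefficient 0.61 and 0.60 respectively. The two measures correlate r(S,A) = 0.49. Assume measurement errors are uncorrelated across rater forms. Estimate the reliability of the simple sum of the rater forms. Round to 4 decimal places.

0.7345

Var(S+A) = 7.6² + 8.1² + 2·[7.6·8.1·0.49] = 123.37 + 60.3288 = 183.699.
Under uncorrelated errors the observed covariances equal the true-score covariances, so only the own-variance terms attenuate.
True-score variance = [7.6²·0.61 + 8.1²·0.60] + 60.3288 = 74.5996 + 60.3288 = 134.928.
Reliability = 134.928 / 183.699 = 0.7345.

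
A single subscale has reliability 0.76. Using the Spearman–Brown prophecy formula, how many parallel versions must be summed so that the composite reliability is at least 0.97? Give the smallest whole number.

11

k ≥ ρ*(1−ρ₁)/(ρ₁(1−ρ*)) = 0.97·0.24 / (0.76·0.03) = 10.211.
Smallest integer k = 11.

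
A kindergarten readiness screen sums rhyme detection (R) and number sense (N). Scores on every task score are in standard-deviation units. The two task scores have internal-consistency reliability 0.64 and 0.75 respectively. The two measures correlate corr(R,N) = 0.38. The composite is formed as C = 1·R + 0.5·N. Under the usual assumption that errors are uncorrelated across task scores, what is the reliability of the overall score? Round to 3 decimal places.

Var(C) = 1 + 0.5² + 2·[0.5·0.38] = 1.25 + 0.38 = 1.63.
Under uncorrelated errors the observed covariances equal the true-score covariances, so only the own-variance terms attenuate.
True-score variance = [0.64 + 0.5²·0.75] + 0.38 = 0.8275 + 0.38 = 1.2075.
Reliability = 1.2075 / 1.63 = 0.741.

0.741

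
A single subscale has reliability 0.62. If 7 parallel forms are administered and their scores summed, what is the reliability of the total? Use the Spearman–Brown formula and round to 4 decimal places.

0.9195

ρ_k = kρ / (1 + (k−1)ρ) = 7·0.62 / (1 + 6·0.62) = 4.340 / 4.720 = 0.9195.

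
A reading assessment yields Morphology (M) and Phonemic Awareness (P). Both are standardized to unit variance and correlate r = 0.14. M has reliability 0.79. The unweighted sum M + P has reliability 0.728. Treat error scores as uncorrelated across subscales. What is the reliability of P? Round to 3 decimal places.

0.590

Var(M+P) = 2 + 2·0.14 = 2.280.
True-score variance = ρ_M + ρ_P + 2·0.14, so 0.728 = (0.79 + ρ_P + 0.28) / 2.280.
ρ_P = 0.728·2.280 − 0.79 − 0.28 = 0.590.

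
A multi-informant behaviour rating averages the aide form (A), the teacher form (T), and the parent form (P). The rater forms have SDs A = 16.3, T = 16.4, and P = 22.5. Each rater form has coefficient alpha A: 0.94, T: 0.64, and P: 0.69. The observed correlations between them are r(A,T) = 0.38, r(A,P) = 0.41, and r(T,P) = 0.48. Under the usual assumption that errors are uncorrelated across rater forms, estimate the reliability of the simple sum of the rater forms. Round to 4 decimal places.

Var(A+T+P) = 16.3² + 16.4² + 22.5² + 2·[16.3·16.4·0.38 + 16.3·22.5·0.41 + 16.4·22.5·0.48] = 1040.9 + 858.138 = 1899.04.
Under uncorrelated errors the observed covariances equal the true-score covariances, so only the own-variance terms attenuate.
True-score variance = [16.3²·0.94 + 16.4²·0.64 + 22.5²·0.69] + 858.138 = 771.196 + 858.138 = 1629.33.
Reliability = 1629.33 / 1899.04 = 0.8580.

0.8580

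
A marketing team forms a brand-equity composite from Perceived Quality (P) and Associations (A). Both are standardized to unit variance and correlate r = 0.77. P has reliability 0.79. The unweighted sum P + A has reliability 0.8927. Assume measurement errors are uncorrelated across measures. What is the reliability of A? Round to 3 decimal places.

Var(P+A) = 2 + 2·0.77 = 3.540.
True-score variance = ρ_P + ρ_A + 2·0.77, so 0.8927 = (0.79 + ρ_A + 1.54) / 3.540.
ρ_A = 0.8927·3.540 − 0.79 − 1.54 = 0.830.

0.830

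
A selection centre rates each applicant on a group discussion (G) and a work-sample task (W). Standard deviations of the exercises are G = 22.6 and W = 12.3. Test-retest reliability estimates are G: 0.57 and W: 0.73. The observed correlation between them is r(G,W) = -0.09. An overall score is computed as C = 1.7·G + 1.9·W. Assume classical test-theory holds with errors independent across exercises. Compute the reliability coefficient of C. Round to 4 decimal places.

0.5796

Var(C) = 1.7²·22.6² + 1.9²·12.3² + 2·[3.23·22.6·12.3·(-0.09)] = 2022.25 − 161.618 = 1860.64.
With uncorrelated errors the cross-covariances are all true-score covariance, so they carry over unchanged; only the diagonal terms shrink to ρᵢσᵢ².
True-score variance = [1.7²·22.6²·0.57 + 1.9²·12.3²·0.73] − 161.618 = 1240.07 − 161.618 = 1078.45.
Reliability = 1078.45 / 1860.64 = 0.5796.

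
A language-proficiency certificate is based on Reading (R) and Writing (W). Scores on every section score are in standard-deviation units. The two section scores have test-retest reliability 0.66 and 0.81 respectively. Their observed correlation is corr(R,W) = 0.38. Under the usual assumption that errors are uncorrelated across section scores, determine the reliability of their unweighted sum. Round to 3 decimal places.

Var(R+W) = 2 + 2·[0.38] = 2 + 0.76 = 2.76.
Because errors are independent across components, Cov(Tᵢ,Tⱼ) = Cov(Xᵢ,Xⱼ); the off-diagonal part of the true-score variance is the same as above.
True-score variance = [0.66 + 0.81] + 0.76 = 1.47 + 0.76 = 2.23.
Reliability = 2.23 / 2.76 = 0.808.

0.808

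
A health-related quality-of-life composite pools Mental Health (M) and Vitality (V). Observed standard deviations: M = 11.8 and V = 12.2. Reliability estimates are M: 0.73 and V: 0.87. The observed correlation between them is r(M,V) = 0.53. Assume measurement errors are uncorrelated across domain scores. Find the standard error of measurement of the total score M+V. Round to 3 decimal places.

Var(total) = 288.08 + 152.598 = 440.678.
True-score variance = 231.136 + 152.598 = 383.734, so reliability = 0.8708.
Error variance = 440.678 − 383.734 = 56.944; SEM = √56.944 = 7.546.

7.546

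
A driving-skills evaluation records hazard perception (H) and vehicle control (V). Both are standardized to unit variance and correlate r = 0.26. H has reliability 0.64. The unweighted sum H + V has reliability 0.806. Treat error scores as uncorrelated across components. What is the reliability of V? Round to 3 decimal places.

0.871

Var(H+V) = 2 + 2·0.26 = 2.520.
True-score variance = ρ_H + ρ_V + 2·0.26, so 0.806 = (0.64 + ρ_V + 0.52) / 2.520.
ρ_V = 0.806·2.520 − 0.64 − 0.52 = 0.871.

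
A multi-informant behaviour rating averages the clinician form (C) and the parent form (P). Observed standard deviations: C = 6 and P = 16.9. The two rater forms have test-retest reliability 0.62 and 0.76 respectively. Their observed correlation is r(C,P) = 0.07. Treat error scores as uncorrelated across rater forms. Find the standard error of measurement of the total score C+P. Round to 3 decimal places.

Var(total) = 321.61 + 14.196 = 335.806.
True-score variance = 239.384 + 14.196 = 253.58, so reliability = 0.7551.
Error variance = 335.806 − 253.58 = 82.2264; SEM = √82.2264 = 9.068.

9.068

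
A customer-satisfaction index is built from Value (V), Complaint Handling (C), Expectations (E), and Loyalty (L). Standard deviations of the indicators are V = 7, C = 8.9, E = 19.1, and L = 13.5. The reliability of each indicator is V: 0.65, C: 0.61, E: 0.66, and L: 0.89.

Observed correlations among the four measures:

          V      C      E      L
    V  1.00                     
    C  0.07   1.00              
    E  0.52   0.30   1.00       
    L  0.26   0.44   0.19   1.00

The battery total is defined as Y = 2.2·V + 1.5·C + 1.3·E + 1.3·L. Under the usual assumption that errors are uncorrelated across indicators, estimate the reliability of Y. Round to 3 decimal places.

0.840

Var(Y) = 2.2²·7² + 1.5²·8.9² + 1.3²·19.1² + 1.3²·13.5² + 2·[3.3·7·8.9·0.07 + 2.86·7·19.1·0.52 + 2.86·7·13.5·0.26 + 1.95·8.9·19.1·0.30 + 1.95·8.9·13.5·0.44 + 1.69·19.1·13.5·0.19] = 1339.91 + 1137.66 = 2477.57.
With uncorrelated errors the cross-covariances are all true-score covariance, so they carry over unchanged; only the diagonal terms shrink to ρᵢσᵢ².
True-score variance = [2.2²·7²·0.65 + 1.5²·8.9²·0.61 + 1.3²·19.1²·0.66 + 1.3²·13.5²·0.89] + 1137.66 = 943.901 + 1137.66 = 2081.56.
Reliability = 2081.56 / 2477.57 = 0.840.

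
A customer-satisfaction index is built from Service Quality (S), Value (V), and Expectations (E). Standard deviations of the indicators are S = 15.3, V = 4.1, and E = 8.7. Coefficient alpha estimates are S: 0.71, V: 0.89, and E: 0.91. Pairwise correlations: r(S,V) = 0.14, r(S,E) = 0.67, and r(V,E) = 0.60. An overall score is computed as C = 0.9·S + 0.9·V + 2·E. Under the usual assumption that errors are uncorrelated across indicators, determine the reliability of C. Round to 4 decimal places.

0.9088

Var(C) = 0.9²·15.3² + 0.9²·4.1² + 2²·8.7² + 2·[0.81·15.3·4.1·0.14 + 1.8·15.3·8.7·0.67 + 1.8·4.1·8.7·0.60] = 505.989 + 412.336 = 918.325.
Because errors are independent across components, Cov(Tᵢ,Tⱼ) = Cov(Xᵢ,Xⱼ); the off-diagonal part of the true-score variance is the same as above.
True-score variance = [0.9²·15.3²·0.71 + 0.9²·4.1²·0.89 + 2²·8.7²·0.91] + 412.336 = 422.255 + 412.336 = 834.591.
Reliability = 834.591 / 918.325 = 0.9088.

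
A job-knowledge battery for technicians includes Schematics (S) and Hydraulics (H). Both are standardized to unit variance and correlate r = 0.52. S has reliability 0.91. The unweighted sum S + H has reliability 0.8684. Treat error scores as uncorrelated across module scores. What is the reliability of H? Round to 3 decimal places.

Var(S+H) = 2 + 2·0.52 = 3.040.
True-score variance = ρ_S + ρ_H + 2·0.52, so 0.8684 = (0.91 + ρ_H + 1.04) / 3.040.
ρ_H = 0.8684·3.040 − 0.91 − 1.04 = 0.690.

0.690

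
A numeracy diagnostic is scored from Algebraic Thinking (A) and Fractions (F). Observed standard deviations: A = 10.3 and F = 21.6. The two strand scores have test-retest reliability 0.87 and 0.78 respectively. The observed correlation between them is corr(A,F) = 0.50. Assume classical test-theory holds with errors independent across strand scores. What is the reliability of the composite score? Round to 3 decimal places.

0.854

Var(A+F) = 10.3² + 21.6² + 2·[10.3·21.6·0.50] = 572.65 + 222.48 = 795.13.
With uncorrelated errors the cross-covariances are all true-score covariance, so they carry over unchanged; only the diagonal terms shrink to ρᵢσᵢ².
True-score variance = [10.3²·0.87 + 21.6²·0.78] + 222.48 = 456.215 + 222.48 = 678.695.
Reliability = 678.695 / 795.13 = 0.854.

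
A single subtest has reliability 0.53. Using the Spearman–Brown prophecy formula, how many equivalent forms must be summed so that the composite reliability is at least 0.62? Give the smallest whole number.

k ≥ ρ*(1−ρ₁)/(ρ₁(1−ρ*)) = 0.62·0.47 / (0.53·0.38) = 1.447.
Smallest integer k = 2.

2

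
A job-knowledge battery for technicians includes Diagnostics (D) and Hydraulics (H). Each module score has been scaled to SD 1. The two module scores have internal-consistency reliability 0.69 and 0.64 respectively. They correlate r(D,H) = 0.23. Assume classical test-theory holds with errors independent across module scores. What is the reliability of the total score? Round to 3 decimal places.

0.728

Var(D+H) = 2 + 2·[0.23] = 2 + 0.46 = 2.46.
Because errors are independent across components, Cov(Tᵢ,Tⱼ) = Cov(Xᵢ,Xⱼ); the off-diagonal part of the true-score variance is the same as above.
True-score variance = [0.69 + 0.64] + 0.46 = 1.33 + 0.46 = 1.79.
Reliability = 1.79 / 2.46 = 0.728.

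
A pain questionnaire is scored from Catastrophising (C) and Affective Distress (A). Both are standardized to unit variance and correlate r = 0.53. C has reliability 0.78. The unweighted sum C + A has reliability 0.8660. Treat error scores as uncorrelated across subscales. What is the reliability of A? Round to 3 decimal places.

0.810

Var(C+A) = 2 + 2·0.53 = 3.060.
True-score variance = ρ_C + ρ_A + 2·0.53, so 0.8660 = (0.78 + ρ_A + 1.06) / 3.060.
ρ_A = 0.8660·3.060 − 0.78 − 1.06 = 0.810.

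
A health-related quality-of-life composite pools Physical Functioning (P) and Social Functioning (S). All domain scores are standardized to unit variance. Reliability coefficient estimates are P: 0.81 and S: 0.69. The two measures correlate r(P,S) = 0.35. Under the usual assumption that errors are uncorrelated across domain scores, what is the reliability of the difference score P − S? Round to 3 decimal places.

0.615

Var(P−S) = 1 + 1 − 2·0.35 = 2 − 0.7 = 1.3.
Because errors are independent across components, Cov(Tᵢ,Tⱼ) = Cov(Xᵢ,Xⱼ); the off-diagonal part of the true-score variance is the same as above.
True-score variance = [0.81 + 0.69] − 0.7 = 1.5 − 0.7 = 0.8.
Reliability = 0.8 / 1.3 = 0.615.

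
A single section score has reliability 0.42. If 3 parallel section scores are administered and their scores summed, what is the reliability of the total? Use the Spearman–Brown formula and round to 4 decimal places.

0.6848

ρ_k = kρ / (1 + (k−1)ρ) = 3·0.42 / (1 + 2·0.42) = 1.260 / 1.840 = 0.6848.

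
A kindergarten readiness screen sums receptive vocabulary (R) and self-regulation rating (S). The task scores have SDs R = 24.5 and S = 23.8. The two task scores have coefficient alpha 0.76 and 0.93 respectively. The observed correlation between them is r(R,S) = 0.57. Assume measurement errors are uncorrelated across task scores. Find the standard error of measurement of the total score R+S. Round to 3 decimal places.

13.554

Var(total) = 1166.69 + 664.734 = 1831.42.
True-score variance = 982.979 + 664.734 = 1647.71, so reliability = 0.8997.
Error variance = 1831.42 − 1647.71 = 183.711; SEM = √183.711 = 13.554.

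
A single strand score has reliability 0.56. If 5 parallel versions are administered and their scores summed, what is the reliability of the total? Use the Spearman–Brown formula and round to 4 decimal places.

0.8642

ρ_k = kρ / (1 + (k−1)ρ) = 5·0.56 / (1 + 4·0.56) = 2.800 / 3.240 = 0.8642.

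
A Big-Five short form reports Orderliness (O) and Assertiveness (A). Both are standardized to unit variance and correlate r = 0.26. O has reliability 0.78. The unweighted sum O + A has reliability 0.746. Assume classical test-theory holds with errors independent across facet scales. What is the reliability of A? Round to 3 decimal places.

Var(O+A) = 2 + 2·0.26 = 2.520.
True-score variance = ρ_O + ρ_A + 2·0.26, so 0.746 = (0.78 + ρ_A + 0.52) / 2.520.
ρ_A = 0.746·2.520 − 0.78 − 0.52 = 0.580.

0.580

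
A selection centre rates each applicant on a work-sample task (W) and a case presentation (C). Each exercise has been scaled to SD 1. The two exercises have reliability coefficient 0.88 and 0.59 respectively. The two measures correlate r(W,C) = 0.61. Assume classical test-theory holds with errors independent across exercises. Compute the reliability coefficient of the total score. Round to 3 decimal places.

Var(W+C) = 2 + 2·[0.61] = 2 + 1.22 = 3.22.
Because errors are independent across components, Cov(Tᵢ,Tⱼ) = Cov(Xᵢ,Xⱼ); the off-diagonal part of the true-score variance is the same as above.
True-score variance = [0.88 + 0.59] + 1.22 = 1.47 + 1.22 = 2.69.
Reliability = 2.69 / 3.22 = 0.835.

0.835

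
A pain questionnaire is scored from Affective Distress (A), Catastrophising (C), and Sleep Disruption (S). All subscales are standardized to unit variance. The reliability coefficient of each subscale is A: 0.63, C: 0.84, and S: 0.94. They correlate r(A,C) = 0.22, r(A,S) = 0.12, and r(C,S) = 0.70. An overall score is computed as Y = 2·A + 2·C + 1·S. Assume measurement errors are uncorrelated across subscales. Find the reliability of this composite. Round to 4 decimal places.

Var(Y) = 2² + 2² + 1 + 2·[4·0.22 + 2·0.12 + 2·0.70] = 9 + 5.04 = 14.04.
With uncorrelated errors the cross-covariances are all true-score covariance, so they carry over unchanged; only the diagonal terms shrink to ρᵢσᵢ².
True-score variance = [2²·0.63 + 2²·0.84 + 0.94] + 5.04 = 6.82 + 5.04 = 11.86.
Reliability = 11.86 / 14.04 = 0.8447.

0.8447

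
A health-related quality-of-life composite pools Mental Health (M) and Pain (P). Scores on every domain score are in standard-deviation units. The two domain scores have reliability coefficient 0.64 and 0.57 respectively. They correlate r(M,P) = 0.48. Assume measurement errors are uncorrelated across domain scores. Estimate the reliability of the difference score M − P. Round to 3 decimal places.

0.240

Var(M−P) = 1 + 1 − 2·0.48 = 2 − 0.96 = 1.04.
With uncorrelated errors the cross-covariances are all true-score covariance, so they carry over unchanged; only the diagonal terms shrink to ρᵢσᵢ².
True-score variance = [0.64 + 0.57] − 0.96 = 1.21 − 0.96 = 0.25.
Reliability = 0.25 / 1.04 = 0.240.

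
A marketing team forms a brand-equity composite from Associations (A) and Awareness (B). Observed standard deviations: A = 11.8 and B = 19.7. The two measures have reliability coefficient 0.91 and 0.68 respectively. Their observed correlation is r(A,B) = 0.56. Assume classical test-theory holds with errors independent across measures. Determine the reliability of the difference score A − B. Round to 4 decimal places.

Var(A−B) = 11.8² + 19.7² − 2·11.8·19.7·0.56 = 527.33 − 260.355 = 266.975.
With uncorrelated errors the cross-covariances are all true-score covariance, so they carry over unchanged; only the diagonal terms shrink to ρᵢσᵢ².
True-score variance = [11.8²·0.91 + 19.7²·0.68] − 260.355 = 390.61 − 260.355 = 130.254.
Reliability = 130.254 / 266.975 = 0.4879.

0.4879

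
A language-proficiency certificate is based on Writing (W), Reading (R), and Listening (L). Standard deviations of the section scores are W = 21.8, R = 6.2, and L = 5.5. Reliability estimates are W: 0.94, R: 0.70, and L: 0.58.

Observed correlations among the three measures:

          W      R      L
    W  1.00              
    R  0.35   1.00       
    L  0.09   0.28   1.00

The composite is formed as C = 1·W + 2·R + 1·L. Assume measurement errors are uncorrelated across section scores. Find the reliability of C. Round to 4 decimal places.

0.9038

Var(C) = 21.8² + 2²·6.2² + 5.5² + 2·[2·21.8·6.2·0.35 + 21.8·5.5·0.09 + 2·6.2·5.5·0.28] = 659.25 + 248.998 = 908.248.
Because errors are independent across components, Cov(Tᵢ,Tⱼ) = Cov(Xᵢ,Xⱼ); the off-diagonal part of the true-score variance is the same as above.
True-score variance = [21.8²·0.94 + 2²·6.2²·0.70 + 5.5²·0.58] + 248.998 = 571.903 + 248.998 = 820.901.
Reliability = 820.901 / 908.248 = 0.9038.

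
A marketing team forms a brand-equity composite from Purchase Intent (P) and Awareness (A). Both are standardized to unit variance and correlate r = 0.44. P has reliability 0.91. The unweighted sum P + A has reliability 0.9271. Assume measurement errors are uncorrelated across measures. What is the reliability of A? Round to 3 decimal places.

Var(P+A) = 2 + 2·0.44 = 2.880.
True-score variance = ρ_P + ρ_A + 2·0.44, so 0.9271 = (0.91 + ρ_A + 0.88) / 2.880.
ρ_A = 0.9271·2.880 − 0.91 − 0.88 = 0.880.

0.880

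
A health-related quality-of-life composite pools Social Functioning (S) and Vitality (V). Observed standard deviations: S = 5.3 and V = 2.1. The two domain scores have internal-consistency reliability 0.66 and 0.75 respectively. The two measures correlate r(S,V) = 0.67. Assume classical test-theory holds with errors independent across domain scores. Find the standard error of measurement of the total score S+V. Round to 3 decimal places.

3.264

Var(total) = 32.5 + 14.9142 = 47.4142.
True-score variance = 21.8469 + 14.9142 = 36.7611, so reliability = 0.7753.
Error variance = 47.4142 − 36.7611 = 10.6531; SEM = √10.6531 = 3.264.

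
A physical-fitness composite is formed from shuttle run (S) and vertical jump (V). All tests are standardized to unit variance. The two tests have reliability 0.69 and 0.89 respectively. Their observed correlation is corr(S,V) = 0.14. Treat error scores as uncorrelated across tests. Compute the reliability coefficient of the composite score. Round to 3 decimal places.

0.816

Var(S+V) = 2 + 2·[0.14] = 2 + 0.28 = 2.28.
With uncorrelated errors the cross-covariances are all true-score covariance, so they carry over unchanged; only the diagonal terms shrink to ρᵢσᵢ².
True-score variance = [0.69 + 0.89] + 0.28 = 1.58 + 0.28 = 1.86.
Reliability = 1.86 / 2.28 = 0.816.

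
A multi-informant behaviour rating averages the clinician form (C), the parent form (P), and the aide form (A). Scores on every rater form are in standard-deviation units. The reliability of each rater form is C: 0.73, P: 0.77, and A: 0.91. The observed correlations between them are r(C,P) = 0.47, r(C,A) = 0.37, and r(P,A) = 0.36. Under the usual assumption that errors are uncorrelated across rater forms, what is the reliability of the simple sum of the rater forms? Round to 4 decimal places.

Var(C+P+A) = 3 + 2·[0.47 + 0.37 + 0.36] = 3 + 2.4 = 5.4.
With uncorrelated errors the cross-covariances are all true-score covariance, so they carry over unchanged; only the diagonal terms shrink to ρᵢσᵢ².
True-score variance = [0.73 + 0.77 + 0.91] + 2.4 = 2.41 + 2.4 = 4.81.
Reliability = 4.81 / 5.4 = 0.8907.

0.8907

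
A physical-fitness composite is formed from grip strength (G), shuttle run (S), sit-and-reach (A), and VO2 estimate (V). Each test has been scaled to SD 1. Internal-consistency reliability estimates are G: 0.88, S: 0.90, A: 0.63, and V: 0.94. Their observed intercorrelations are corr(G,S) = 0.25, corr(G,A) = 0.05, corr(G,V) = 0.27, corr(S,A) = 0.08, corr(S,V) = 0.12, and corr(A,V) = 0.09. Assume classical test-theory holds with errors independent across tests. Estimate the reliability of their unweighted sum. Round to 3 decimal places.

Var(G+S+A+V) = 4 + 2·[0.25 + 0.05 + 0.27 + 0.08 + 0.12 + 0.09] = 4 + 1.72 = 5.72.
With uncorrelated errors the cross-covariances are all true-score covariance, so they carry over unchanged; only the diagonal terms shrink to ρᵢσᵢ².
True-score variance = [0.88 + 0.90 + 0.63 + 0.94] + 1.72 = 3.35 + 1.72 = 5.07.
Reliability = 5.07 / 5.72 = 0.886.

0.886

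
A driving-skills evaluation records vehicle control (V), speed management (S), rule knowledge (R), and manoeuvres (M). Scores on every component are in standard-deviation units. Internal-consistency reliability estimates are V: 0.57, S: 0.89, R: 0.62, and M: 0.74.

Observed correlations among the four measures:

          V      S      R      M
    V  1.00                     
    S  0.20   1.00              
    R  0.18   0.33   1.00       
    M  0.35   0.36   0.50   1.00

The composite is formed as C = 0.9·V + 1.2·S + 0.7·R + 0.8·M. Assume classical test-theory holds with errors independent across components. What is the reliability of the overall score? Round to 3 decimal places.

0.865

Var(C) = 0.9² + 1.2² + 0.7² + 0.8² + 2·[1.08·0.20 + 0.63·0.18 + 0.72·0.35 + 0.84·0.33 + 0.96·0.36 + 0.56·0.50] = 3.38 + 2.9684 = 6.3484.
With uncorrelated errors the cross-covariances are all true-score covariance, so they carry over unchanged; only the diagonal terms shrink to ρᵢσᵢ².
True-score variance = [0.9²·0.57 + 1.2²·0.89 + 0.7²·0.62 + 0.8²·0.74] + 2.9684 = 2.5207 + 2.9684 = 5.4891.
Reliability = 5.4891 / 6.3484 = 0.865.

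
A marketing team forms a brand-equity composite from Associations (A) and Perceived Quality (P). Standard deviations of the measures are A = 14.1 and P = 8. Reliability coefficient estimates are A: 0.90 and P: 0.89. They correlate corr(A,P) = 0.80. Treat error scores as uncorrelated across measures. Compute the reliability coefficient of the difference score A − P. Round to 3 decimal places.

0.673

Var(A−P) = 14.1² + 8² − 2·14.1·8·0.80 = 262.81 − 180.48 = 82.33.
Because errors are independent across components, Cov(Tᵢ,Tⱼ) = Cov(Xᵢ,Xⱼ); the off-diagonal part of the true-score variance is the same as above.
True-score variance = [14.1²·0.90 + 8²·0.89] − 180.48 = 235.889 − 180.48 = 55.409.
Reliability = 55.409 / 82.33 = 0.673.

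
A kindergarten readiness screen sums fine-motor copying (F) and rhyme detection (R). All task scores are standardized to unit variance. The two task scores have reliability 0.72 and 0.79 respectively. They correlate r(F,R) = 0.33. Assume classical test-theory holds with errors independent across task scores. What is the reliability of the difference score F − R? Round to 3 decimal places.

0.634

Var(F−R) = 1 + 1 − 2·0.33 = 2 − 0.66 = 1.34.
Under uncorrelated errors the observed covariances equal the true-score covariances, so only the own-variance terms attenuate.
True-score variance = [0.72 + 0.79] − 0.66 = 1.51 − 0.66 = 0.85.
Reliability = 0.85 / 1.34 = 0.634.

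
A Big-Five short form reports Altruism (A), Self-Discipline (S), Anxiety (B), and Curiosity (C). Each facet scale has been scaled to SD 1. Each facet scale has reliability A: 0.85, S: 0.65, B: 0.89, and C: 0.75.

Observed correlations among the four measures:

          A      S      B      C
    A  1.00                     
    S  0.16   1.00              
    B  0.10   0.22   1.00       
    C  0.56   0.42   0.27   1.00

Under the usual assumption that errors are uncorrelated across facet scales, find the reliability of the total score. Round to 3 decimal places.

0.885

Var(A+S+B+C) = 4 + 2·[0.16 + 0.10 + 0.56 + 0.22 + 0.42 + 0.27] = 4 + 3.46 = 7.46.
With uncorrelated errors the cross-covariances are all true-score covariance, so they carry over unchanged; only the diagonal terms shrink to ρᵢσᵢ².
True-score variance = [0.85 + 0.65 + 0.89 + 0.75] + 3.46 = 3.14 + 3.46 = 6.6.
Reliability = 6.6 / 7.46 = 0.885.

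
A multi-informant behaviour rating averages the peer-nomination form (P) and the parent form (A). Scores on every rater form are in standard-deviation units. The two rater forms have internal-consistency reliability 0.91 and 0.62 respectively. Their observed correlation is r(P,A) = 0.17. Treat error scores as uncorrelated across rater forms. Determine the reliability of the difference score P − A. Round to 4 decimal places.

Var(P−A) = 1 + 1 − 2·0.17 = 2 − 0.34 = 1.66.
Under uncorrelated errors the observed covariances equal the true-score covariances, so only the own-variance terms attenuate.
True-score variance = [0.91 + 0.62] − 0.34 = 1.53 − 0.34 = 1.19.
Reliability = 1.19 / 1.66 = 0.7169.

0.7169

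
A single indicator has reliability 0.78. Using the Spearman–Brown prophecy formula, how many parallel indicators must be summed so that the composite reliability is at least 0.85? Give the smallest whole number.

2

k ≥ ρ*(1−ρ₁)/(ρ₁(1−ρ*)) = 0.85·0.22 / (0.78·0.15) = 1.598.
Smallest integer k = 2.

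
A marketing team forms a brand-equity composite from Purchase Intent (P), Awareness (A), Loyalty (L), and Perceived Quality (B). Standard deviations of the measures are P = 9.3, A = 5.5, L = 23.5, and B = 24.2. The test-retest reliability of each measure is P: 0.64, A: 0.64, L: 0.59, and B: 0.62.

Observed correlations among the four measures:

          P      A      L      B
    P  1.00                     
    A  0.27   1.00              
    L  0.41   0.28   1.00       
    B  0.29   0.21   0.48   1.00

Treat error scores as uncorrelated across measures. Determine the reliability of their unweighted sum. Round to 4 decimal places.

Var(P+A+L+B) = 9.3² + 5.5² + 23.5² + 24.2² + 2·[9.3·5.5·0.27 + 9.3·23.5·0.41 + 9.3·24.2·0.29 + 5.5·23.5·0.28 + 5.5·24.2·0.21 + 23.5·24.2·0.48] = 1254.63 + 1011.6 = 2266.23.
Because errors are independent across components, Cov(Tᵢ,Tⱼ) = Cov(Xᵢ,Xⱼ); the off-diagonal part of the true-score variance is the same as above.
True-score variance = [9.3²·0.64 + 5.5²·0.64 + 23.5²·0.59 + 24.2²·0.62] + 1011.6 = 763.638 + 1011.6 = 1775.24.
Reliability = 1775.24 / 2266.23 = 0.7833.

0.7833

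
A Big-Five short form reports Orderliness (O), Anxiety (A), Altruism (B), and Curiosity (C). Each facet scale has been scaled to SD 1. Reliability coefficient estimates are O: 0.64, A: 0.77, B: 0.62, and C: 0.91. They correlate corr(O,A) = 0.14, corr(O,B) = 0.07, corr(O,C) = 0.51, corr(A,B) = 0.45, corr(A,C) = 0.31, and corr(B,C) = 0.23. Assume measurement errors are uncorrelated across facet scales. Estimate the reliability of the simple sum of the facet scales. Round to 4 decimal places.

Var(O+A+B+C) = 4 + 2·[0.14 + 0.07 + 0.51 + 0.45 + 0.31 + 0.23] = 4 + 3.42 = 7.42.
With uncorrelated errors the cross-covariances are all true-score covariance, so they carry over unchanged; only the diagonal terms shrink to ρᵢσᵢ².
True-score variance = [0.64 + 0.77 + 0.62 + 0.91] + 3.42 = 2.94 + 3.42 = 6.36.
Reliability = 6.36 / 7.42 = 0.8571.

0.8571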